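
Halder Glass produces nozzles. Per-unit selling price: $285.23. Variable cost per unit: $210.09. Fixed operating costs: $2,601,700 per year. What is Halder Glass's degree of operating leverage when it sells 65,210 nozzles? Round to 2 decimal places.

2.13

Total contribution margin = 65,210 × $75.14 = $4,899,879.40.
Subtracting fixed costs: EBIT = $4,899,879.40 − $2,601,700 = $2,298,179.40.
DOL = contribution ÷ EBIT = $4,899,879.40 ÷ $2,298,179.40 = 2.1321.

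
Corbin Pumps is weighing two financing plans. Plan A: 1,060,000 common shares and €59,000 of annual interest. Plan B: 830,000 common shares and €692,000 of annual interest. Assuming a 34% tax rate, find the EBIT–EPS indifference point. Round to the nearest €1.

€2,976,304

Set EPS_A = EPS_B: (EBIT − €59,000)(1 − 0.34) ÷ 1,060,000 = (EBIT − €692,000)(1 − 0.34) ÷ 830,000.
Cancelling (1 − t) and cross-multiplying: 830,000·(EBIT − 59,000) = 1,060,000·(EBIT − 692,000).
Solving, EBIT = (692,000·1,060,000 − 59,000·830,000) / (1,060,000 − 830,000) = 684,550,000,000 / 230,000 = 2,976,304.35.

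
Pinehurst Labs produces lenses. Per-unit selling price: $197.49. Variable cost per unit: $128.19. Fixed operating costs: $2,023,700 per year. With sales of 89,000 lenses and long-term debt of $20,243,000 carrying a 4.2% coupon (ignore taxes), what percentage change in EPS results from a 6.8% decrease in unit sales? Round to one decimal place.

-12.7%

Total contribution margin = 89,000 × $69.30 = $6,167,700.00.
Subtracting fixed costs: EBIT = $6,167,700.00 − $2,023,700 = $4,144,000.00.
After interest of $850,206.00, pre-tax earnings = $3,293,794.00.
Degree of combined leverage = contribution ÷ (EBIT − I) = $6,167,700.00 ÷ $3,293,794.00 = 1.8725.
EPS therefore changes by 1.8725 × (-6.8%) = -12.7%.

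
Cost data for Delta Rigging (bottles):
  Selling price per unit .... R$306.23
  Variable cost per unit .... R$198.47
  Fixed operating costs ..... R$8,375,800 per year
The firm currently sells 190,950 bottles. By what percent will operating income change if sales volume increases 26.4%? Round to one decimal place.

+44.5%

Contribution at this volume is 190,950 × R$107.76 = R$20,576,772.00.
Subtracting fixed costs: EBIT = R$20,576,772.00 − R$8,375,800 = R$12,200,972.00.
DOL = contribution ÷ EBIT = R$20,576,772.00 ÷ R$12,200,972.00 = 1.6865.
Operating income changes by 1.6865 × +26.4% = +44.5%.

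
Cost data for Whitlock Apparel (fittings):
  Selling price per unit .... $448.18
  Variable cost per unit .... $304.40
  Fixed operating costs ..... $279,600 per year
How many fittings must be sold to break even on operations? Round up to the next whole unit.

1,945 fittings

Unit CM = price − variable cost = $448.18 − $304.40 = $143.78.
Break-even Q = $279,600 / $143.78 = 1,944.64 → 1,945 fittings.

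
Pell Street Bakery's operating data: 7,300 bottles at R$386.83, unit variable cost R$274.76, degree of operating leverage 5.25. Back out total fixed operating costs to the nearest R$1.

Total contribution margin = 7,300 × R$112.07 = R$818,111.00.
Since DOL = CM ÷ EBIT, EBIT = R$818,111.00 ÷ 5.25 = R$155,830.67.
And FC = contribution − EBIT = R$818,111.00 − R$155,830.67 = R$662,280.

R$662,280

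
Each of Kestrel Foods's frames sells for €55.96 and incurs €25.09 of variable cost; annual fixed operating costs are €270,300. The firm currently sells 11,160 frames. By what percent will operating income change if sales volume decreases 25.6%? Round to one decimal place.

Total contribution margin = 11,160 × €30.87 = €344,509.20.
EBIT = €344,509.20 − €270,300 = €74,209.20.
So DOL = total CM / EBIT = €344,509.20 / €74,209.20 = 4.6424.
So EBIT moves 4.6424 × (-25.6%) = -118.8%.

-118.8%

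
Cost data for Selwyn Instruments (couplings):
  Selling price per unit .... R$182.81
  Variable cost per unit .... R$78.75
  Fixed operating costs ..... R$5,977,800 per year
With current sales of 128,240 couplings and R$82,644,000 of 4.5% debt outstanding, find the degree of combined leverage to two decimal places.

At 128,240 units, contribution = 128,240 × R$104.06 = R$13,344,654.40.
Subtracting fixed costs: EBIT = R$13,344,654.40 − R$5,977,800 = R$7,366,854.40. Interest = R$3,718,980.00.
DOL = R$13,344,654.40 ÷ R$7,366,854.40 = 1.8114; DFL = R$7,366,854.40 ÷ R$3,647,874.40 = 2.0195.
Combined leverage = 1.8114 × 2.0195 = 3.6581.

3.66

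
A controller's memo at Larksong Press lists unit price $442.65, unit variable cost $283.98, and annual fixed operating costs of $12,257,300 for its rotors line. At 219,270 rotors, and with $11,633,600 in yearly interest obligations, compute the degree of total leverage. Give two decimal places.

At 219,270 units, contribution = 219,270 × $158.67 = $34,791,570.90.
EBIT = $34,791,570.90 − $12,257,300 = $22,534,270.90. Interest = $11,633,600.00, so EBIT − I = $10,900,670.90.
DCL = contribution ÷ (EBIT − I) = $34,791,570.90 ÷ $10,900,670.90 = 3.1917.

3.19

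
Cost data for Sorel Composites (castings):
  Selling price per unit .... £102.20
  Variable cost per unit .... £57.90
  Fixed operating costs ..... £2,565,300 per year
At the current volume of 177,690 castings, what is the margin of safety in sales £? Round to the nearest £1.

£12,241,777

Unit CM = price − variable cost = £102.20 − £57.90 = £44.30. Break-even units = £2,565,300 ÷ £44.30 = 57,907.45; break-even revenue = 57,907.45 × £102.20 = £5,918,141.31.
Actual sales revenue = 177,690 × £102.20 = £18,159,918.00.
Margin of safety = £18,159,918.00 − £5,918,141.31 = £12,241,777.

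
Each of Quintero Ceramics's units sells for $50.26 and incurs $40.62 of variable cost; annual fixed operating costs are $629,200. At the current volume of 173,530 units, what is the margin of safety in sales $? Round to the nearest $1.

Contribution margin per unit = $50.26 − $40.62 = $9.64. Break-even units = $629,200 ÷ $9.64 = 65,269.71; break-even revenue = 65,269.71 × $50.26 = $3,280,455.60.
Current sales = 173,530 × $50.26 = $8,721,617.80.
Margin of safety = $8,721,617.80 − $3,280,455.60 = $5,441,162.

$5,441,162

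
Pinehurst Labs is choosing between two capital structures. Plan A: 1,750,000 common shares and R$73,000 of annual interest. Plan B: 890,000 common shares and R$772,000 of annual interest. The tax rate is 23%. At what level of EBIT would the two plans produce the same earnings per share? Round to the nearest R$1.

Set EPS_A = EPS_B: (EBIT − R$73,000)(1 − 0.23) ÷ 1,750,000 = (EBIT − R$772,000)(1 − 0.23) ÷ 890,000.
Cancelling (1 − t) and cross-multiplying: 890,000·(EBIT − 73,000) = 1,750,000·(EBIT − 772,000).
EBIT × (1,750,000 − 890,000) = 772,000 × 1,750,000 − 73,000 × 890,000 = 1,286,030,000,000, so EBIT = 1,286,030,000,000 ÷ 860,000 = 1,495,383.72.

R$1,495,384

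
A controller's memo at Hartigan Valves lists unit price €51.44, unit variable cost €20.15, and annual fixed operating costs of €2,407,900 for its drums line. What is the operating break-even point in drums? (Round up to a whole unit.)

Each unit contributes €51.44 − €20.15 = €31.29.
Break-even Q = €2,407,900 / €31.29 = 76,954.30 → 76,955 drums.

76,955 drums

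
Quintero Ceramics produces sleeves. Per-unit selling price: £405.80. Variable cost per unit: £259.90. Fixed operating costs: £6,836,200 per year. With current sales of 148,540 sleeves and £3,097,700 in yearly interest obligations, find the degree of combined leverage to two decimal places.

Contribution at this volume is 148,540 × £145.90 = £21,671,986.00.
Operating income = contribution − fixed costs = £21,671,986.00 − £6,836,200 = £14,835,786.00. Interest = £3,097,700.00, so EBIT − I = £11,738,086.00.
Degree of total leverage = total CM / (EBIT − interest) = £21,671,986.00 / £11,738,086.00 = 1.8463.

1.85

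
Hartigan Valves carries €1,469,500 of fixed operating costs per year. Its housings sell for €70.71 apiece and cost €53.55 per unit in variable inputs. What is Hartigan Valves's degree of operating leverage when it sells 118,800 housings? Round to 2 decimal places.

Total contribution margin = 118,800 × €17.16 = €2,038,608.00.
Subtracting fixed costs: EBIT = €2,038,608.00 − €1,469,500 = €569,108.00.
So DOL = total CM / EBIT = €2,038,608.00 / €569,108.00 = 3.5821.

3.58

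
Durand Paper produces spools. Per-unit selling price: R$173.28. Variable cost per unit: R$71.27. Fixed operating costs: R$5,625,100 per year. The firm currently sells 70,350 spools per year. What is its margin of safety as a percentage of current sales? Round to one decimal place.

Each unit contributes R$173.28 − R$71.27 = R$102.01. Break-even units = R$5,625,100 ÷ R$102.01 = 55,142.63; break-even revenue = 55,142.63 × R$173.28 = R$9,555,115.46.
Current sales = 70,350 × R$173.28 = R$12,190,248.00.
Margin of safety = (R$12,190,248.00 − R$9,555,115.46) ÷ R$12,190,248.00 = 21.6%.

21.6%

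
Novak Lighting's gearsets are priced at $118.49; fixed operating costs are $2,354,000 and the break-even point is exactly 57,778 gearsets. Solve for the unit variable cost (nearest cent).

$77.75

At break-even, FC = Q × (P − VC), so P − VC = $2,354,000 ÷ 57,778 = $40.7422.
Variable cost per unit = $118.49 − $40.7422 = $77.75.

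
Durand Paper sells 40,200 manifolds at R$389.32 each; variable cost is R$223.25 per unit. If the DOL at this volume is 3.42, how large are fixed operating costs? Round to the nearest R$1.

Contribution at this volume is 40,200 × R$166.07 = R$6,676,014.00.
Since DOL = CM ÷ EBIT, EBIT = R$6,676,014.00 ÷ 3.42 = R$1,952,050.88.
Fixed costs = CM − EBIT = R$6,676,014.00 − R$1,952,050.88 = R$4,723,963.

R$4,723,963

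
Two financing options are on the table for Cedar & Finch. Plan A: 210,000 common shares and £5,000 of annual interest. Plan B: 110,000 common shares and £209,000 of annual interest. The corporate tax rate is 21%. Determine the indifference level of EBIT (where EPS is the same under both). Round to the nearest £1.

£433,400

At indifference, (EBIT − 5,000)(1 − t)/210,000 = (EBIT − 209,000)(1 − t)/110,000.
The (1 − t) factor cancels: (EBIT − 5,000) × 110,000 = (EBIT − 209,000) × 210,000.
EBIT × (210,000 − 110,000) = 209,000 × 210,000 − 5,000 × 110,000 = 43,340,000,000, so EBIT = 43,340,000,000 ÷ 100,000 = 433,400.00.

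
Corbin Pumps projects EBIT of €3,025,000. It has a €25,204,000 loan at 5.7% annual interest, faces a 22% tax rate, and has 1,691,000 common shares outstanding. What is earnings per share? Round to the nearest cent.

Interest = €1,436,628.00, so EBT = €3,025,000 − €1,436,628.00 = €1,588,372.00.
After tax at 22%: net income = €1,588,372.00 × 0.78 = €1,238,930.16.
EPS = €1,238,930.16 ÷ 1,691,000 = €0.73.

€0.73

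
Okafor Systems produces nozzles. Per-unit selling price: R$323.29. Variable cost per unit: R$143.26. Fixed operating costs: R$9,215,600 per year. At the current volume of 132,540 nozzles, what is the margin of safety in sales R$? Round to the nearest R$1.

R$26,299,885

Unit CM = price − variable cost = R$323.29 − R$143.26 = R$180.03. Break-even units = R$9,215,600 ÷ R$180.03 = 51,189.25; break-even revenue = 51,189.25 × R$323.29 = R$16,548,971.42.
Actual sales revenue = 132,540 × R$323.29 = R$42,848,856.60.
Margin of safety = R$42,848,856.60 − R$16,548,971.42 = R$26,299,885.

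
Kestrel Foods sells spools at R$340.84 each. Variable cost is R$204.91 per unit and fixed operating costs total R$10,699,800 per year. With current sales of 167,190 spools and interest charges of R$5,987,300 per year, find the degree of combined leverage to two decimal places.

Contribution at this volume is 167,190 × R$135.93 = R$22,726,136.70.
EBIT = R$22,726,136.70 − R$10,699,800 = R$12,026,336.70. Interest = R$5,987,300.00.
DOL = R$22,726,136.70 ÷ R$12,026,336.70 = 1.8897; DFL = R$12,026,336.70 ÷ R$6,039,036.70 = 1.9914.
Combined leverage = 1.8897 × 1.9914 = 3.7631.

3.76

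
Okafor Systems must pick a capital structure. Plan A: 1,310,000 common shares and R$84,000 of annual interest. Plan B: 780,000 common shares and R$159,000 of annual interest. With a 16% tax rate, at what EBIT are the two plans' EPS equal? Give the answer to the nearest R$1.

At indifference, (EBIT − 84,000)(1 − t)/1,310,000 = (EBIT − 159,000)(1 − t)/780,000.
Cancelling (1 − t) and cross-multiplying: 780,000·(EBIT − 84,000) = 1,310,000·(EBIT − 159,000).
Solving, EBIT = (159,000·1,310,000 − 84,000·780,000) / (1,310,000 − 780,000) = 142,770,000,000 / 530,000 = 269,377.36.

R$269,377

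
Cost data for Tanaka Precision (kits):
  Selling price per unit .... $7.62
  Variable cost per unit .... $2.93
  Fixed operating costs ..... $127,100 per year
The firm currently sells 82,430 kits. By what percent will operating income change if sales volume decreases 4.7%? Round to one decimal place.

Total contribution margin = 82,430 × $4.69 = $386,596.70.
EBIT = $386,596.70 − $127,100 = $259,496.70.
DOL = contribution ÷ EBIT = $386,596.70 ÷ $259,496.70 = 1.4898.
%ΔEBIT = DOL × %ΔSales = 1.4898 × -4.7% = -7.0%.

-7.0%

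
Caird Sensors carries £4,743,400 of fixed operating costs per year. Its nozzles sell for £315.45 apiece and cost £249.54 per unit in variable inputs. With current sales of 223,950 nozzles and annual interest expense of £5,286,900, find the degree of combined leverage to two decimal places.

At 223,950 units, contribution = 223,950 × £65.91 = £14,760,544.50.
Subtracting fixed costs: EBIT = £14,760,544.50 − £4,743,400 = £10,017,144.50. Interest = £5,286,900.00, so EBIT − I = £4,730,244.50.
Degree of total leverage = total CM / (EBIT − interest) = £14,760,544.50 / £4,730,244.50 = 3.1205.

3.12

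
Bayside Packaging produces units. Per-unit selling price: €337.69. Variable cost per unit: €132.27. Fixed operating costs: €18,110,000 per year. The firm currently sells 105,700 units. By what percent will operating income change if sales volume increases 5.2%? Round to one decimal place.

At 105,700 units, contribution = 105,700 × €205.42 = €21,712,894.00.
EBIT = €21,712,894.00 − €18,110,000 = €3,602,894.00.
DOL = contribution ÷ EBIT = €21,712,894.00 ÷ €3,602,894.00 = 6.0265.
So EBIT moves 6.0265 × (+5.2%) = +31.3%.

+31.3%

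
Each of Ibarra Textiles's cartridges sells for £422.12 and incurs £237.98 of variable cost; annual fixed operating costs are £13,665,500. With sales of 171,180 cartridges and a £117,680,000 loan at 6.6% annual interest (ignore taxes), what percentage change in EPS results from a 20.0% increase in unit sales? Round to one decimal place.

At 171,180 units, contribution = 171,180 × £184.14 = £31,521,085.20.
Subtracting fixed costs: EBIT = £31,521,085.20 − £13,665,500 = £17,855,585.20.
After interest of £7,766,880.00, pre-tax earnings = £10,088,705.20.
DCL = total CM / (EBIT − I) = £31,521,085.20 / £10,088,705.20 = 3.1244.
%ΔEPS = DCL × %ΔSales = 3.1244 × +20.0% = +62.5%.

+62.5%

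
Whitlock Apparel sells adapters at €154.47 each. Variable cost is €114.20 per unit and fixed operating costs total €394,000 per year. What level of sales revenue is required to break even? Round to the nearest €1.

CM per unit = €154.47 − €114.20 = €40.27; CM ratio = €40.27 / €154.47 = 0.2607.
Break-even revenue = fixed costs × price ÷ CM = €394,000 × €154.47 ÷ €40.27 = €1,511,328.

€1,511,328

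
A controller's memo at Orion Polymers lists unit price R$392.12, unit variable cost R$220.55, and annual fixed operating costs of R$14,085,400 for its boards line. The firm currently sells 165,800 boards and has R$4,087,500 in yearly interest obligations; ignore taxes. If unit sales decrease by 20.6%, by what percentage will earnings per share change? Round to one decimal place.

-57.0%

Total contribution margin = 165,800 × R$171.57 = R$28,446,306.00.
Subtracting fixed costs: EBIT = R$28,446,306.00 − R$14,085,400 = R$14,360,906.00.
After interest of R$4,087,500.00, pre-tax earnings = R$10,273,406.00.
Degree of combined leverage = contribution ÷ (EBIT − I) = R$28,446,306.00 ÷ R$10,273,406.00 = 2.7689.
%ΔEPS = DCL × %ΔSales = 2.7689 × -20.6% = -57.0%.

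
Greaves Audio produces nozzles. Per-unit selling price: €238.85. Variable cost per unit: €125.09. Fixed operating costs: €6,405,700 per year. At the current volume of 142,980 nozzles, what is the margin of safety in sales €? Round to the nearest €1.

Each unit contributes €238.85 − €125.09 = €113.76. Break-even units = €6,405,700 ÷ €113.76 = 56,308.90; break-even revenue = 56,308.90 × €238.85 = €13,449,379.79.
Actual sales revenue = 142,980 × €238.85 = €34,150,773.00.
Margin of safety = €34,150,773.00 − €13,449,379.79 = €20,701,393.

€20,701,393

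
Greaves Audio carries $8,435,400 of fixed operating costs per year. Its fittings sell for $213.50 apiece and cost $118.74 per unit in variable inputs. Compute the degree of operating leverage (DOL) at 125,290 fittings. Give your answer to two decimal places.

3.45

Contribution at this volume is 125,290 × $94.76 = $11,872,480.40.
Operating income = contribution − fixed costs = $11,872,480.40 − $8,435,400 = $3,437,080.40.
DOL = contribution ÷ EBIT = $11,872,480.40 ÷ $3,437,080.40 = 3.4542.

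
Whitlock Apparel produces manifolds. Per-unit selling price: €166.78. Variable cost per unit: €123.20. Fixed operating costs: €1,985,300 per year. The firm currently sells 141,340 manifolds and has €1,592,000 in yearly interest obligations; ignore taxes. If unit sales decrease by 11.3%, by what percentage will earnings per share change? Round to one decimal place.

Total contribution margin = 141,340 × €43.58 = €6,159,597.20.
Operating income = contribution − fixed costs = €6,159,597.20 − €1,985,300 = €4,174,297.20.
After interest of €1,592,000.00, pre-tax earnings = €2,582,297.20.
Degree of combined leverage = contribution ÷ (EBIT − I) = €6,159,597.20 ÷ €2,582,297.20 = 2.3853.
EPS therefore changes by 2.3853 × (-11.3%) = -27.0%.

-27.0%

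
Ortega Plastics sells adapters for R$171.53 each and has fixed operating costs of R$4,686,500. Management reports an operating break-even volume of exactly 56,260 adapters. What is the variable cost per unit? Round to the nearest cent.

R$88.23

Contribution per unit must be FC / Q = R$4,686,500 / 56,260 = R$83.3007.
Variable cost per unit = R$171.53 − R$83.3007 = R$88.23.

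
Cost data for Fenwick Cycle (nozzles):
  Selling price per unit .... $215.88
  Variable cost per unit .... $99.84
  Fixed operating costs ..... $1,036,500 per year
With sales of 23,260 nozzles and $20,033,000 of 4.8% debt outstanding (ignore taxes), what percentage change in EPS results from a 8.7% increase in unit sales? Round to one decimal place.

+33.5%

At 23,260 units, contribution = 23,260 × $116.04 = $2,699,090.40.
EBIT = $2,699,090.40 − $1,036,500 = $1,662,590.40.
After interest of $961,584.00, pre-tax earnings = $701,006.40.
DCL = total CM / (EBIT − I) = $2,699,090.40 / $701,006.40 = 3.8503.
%ΔEPS = DCL × %ΔSales = 3.8503 × +8.7% = +33.5%.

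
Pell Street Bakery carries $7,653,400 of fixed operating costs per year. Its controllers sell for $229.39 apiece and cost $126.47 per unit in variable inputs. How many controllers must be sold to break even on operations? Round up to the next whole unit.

74,363 controllers

Contribution margin per unit = $229.39 − $126.47 = $102.92.
Units to break even: $7,653,400 ÷ $102.92 = 74,362.61, rounded up to 74,363.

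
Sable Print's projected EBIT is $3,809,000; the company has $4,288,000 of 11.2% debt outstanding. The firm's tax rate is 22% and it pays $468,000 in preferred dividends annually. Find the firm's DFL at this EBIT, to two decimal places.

1.40

Annual interest charges come to $480,256.00.
Preferred dividends grossed up pre-tax: $468,000 / (1 − 0.22) = $600,000.00.
DFL = EBIT ÷ [EBIT − I − D_p/(1−t)] = $3,809,000 ÷ [$3,809,000 − $480,256.00 − $600,000.00] = $3,809,000 ÷ $2,728,744.00 = 1.3959.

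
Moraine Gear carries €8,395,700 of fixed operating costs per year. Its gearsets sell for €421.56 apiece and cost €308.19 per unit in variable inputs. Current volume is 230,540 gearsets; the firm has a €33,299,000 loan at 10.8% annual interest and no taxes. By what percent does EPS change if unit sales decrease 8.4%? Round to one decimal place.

-15.5%

Total contribution margin = 230,540 × €113.37 = €26,136,319.80.
Subtracting fixed costs: EBIT = €26,136,319.80 − €8,395,700 = €17,740,619.80.
After interest of €3,596,292.00, pre-tax earnings = €14,144,327.80.
Degree of combined leverage = contribution ÷ (EBIT − I) = €26,136,319.80 ÷ €14,144,327.80 = 1.8478.
EPS therefore changes by 1.8478 × (-8.4%) = -15.5%.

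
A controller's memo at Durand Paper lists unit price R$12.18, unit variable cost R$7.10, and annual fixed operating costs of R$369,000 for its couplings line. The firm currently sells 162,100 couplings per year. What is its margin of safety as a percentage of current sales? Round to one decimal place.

55.2%

Each unit contributes R$12.18 − R$7.10 = R$5.08. Break-even units = R$369,000 ÷ R$5.08 = 72,637.80; break-even revenue = 72,637.80 × R$12.18 = R$884,728.35.
Current sales = 162,100 × R$12.18 = R$1,974,378.00.
Margin of safety = (R$1,974,378.00 − R$884,728.35) ÷ R$1,974,378.00 = 55.2%.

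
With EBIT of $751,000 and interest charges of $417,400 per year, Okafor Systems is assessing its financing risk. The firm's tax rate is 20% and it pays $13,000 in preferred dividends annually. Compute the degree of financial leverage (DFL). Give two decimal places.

Interest = $417,400.00.
Pre-tax preferred-dividend burden = $13,000 ÷ (1 − 0.20) = $16,250.00.
DFL = EBIT ÷ [EBIT − I − D_p/(1−t)] = $751,000 ÷ [$751,000 − $417,400.00 − $16,250.00] = $751,000 ÷ $317,350.00 = 2.3665.

2.37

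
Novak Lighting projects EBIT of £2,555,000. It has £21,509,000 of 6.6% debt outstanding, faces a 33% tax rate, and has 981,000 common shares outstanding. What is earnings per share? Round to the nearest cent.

£0.78

Pre-tax income = £2,555,000 − £1,419,594.00 = £1,135,406.00.
Net income = £1,135,406.00 × (1 − 0.33) = £760,722.02.
Per share: £760,722.02 / 981,000 shares = £0.78.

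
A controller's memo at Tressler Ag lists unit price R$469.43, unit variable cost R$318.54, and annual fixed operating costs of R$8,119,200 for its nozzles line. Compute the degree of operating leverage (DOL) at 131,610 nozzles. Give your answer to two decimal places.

Contribution at this volume is 131,610 × R$150.89 = R$19,858,632.90.
Subtracting fixed costs: EBIT = R$19,858,632.90 − R$8,119,200 = R$11,739,432.90.
Degree of operating leverage = R$19,858,632.90 / R$11,739,432.90 = 1.6916.

1.69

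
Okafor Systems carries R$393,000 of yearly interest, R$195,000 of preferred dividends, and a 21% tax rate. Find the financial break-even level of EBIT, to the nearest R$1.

Preferred dividends are paid after tax, so their pre-tax equivalent is R$195,000 ÷ (1 − 0.21) = R$246,835.44.
Financial break-even EBIT = interest + D_p ÷ (1 − t) = R$393,000 + R$246,835.44 = R$639,835.44.

R$639,835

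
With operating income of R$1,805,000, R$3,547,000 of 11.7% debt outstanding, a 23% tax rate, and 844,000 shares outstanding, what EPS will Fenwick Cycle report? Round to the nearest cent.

Pre-tax income = R$1,805,000 − R$414,999.00 = R$1,390,001.00.
Net income = R$1,390,001.00 × (1 − 0.23) = R$1,070,300.77.
Per share: R$1,070,300.77 / 844,000 shares = R$1.27.

R$1.27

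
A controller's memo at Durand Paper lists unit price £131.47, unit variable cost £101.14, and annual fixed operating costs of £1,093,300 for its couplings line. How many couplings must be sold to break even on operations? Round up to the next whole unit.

Unit CM = price − variable cost = £131.47 − £101.14 = £30.33.
Break-even Q = £1,093,300 / £30.33 = 36,046.82 → 36,047 couplings.

36,047 couplings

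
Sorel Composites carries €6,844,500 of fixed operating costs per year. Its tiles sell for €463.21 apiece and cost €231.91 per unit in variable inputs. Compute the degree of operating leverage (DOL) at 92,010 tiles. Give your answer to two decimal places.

1.47

Contribution at this volume is 92,010 × €231.30 = €21,281,913.00.
Operating income = contribution − fixed costs = €21,281,913.00 − €6,844,500 = €14,437,413.00.
DOL = contribution ÷ EBIT = €21,281,913.00 ÷ €14,437,413.00 = 1.4741.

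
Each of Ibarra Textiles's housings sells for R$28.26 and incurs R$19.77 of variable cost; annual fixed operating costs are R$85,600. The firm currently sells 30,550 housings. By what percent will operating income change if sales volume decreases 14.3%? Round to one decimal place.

-21.3%

At 30,550 units, contribution = 30,550 × R$8.49 = R$259,369.50.
Subtracting fixed costs: EBIT = R$259,369.50 − R$85,600 = R$173,769.50.
Degree of operating leverage = R$259,369.50 / R$173,769.50 = 1.4926.
%ΔEBIT = DOL × %ΔSales = 1.4926 × -14.3% = -21.3%.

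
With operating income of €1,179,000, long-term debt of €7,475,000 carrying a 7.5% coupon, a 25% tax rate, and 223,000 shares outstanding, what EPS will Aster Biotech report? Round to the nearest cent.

€2.08

Interest = €560,625.00, so EBT = €1,179,000 − €560,625.00 = €618,375.00.
After tax at 25%: net income = €618,375.00 × 0.75 = €463,781.25.
Per share: €463,781.25 / 223,000 shares = €2.08.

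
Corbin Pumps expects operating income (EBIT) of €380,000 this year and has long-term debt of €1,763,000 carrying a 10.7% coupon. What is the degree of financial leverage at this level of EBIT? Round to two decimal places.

1.99

Interest = €188,641.00.
Degree of financial leverage = EBIT / (EBIT − interest) = €380,000 / €191,359.00 = 1.9858.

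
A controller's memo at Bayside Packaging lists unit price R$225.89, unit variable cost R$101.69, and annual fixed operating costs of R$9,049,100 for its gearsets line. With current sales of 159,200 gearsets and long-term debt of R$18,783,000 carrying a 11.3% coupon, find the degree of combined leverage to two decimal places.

2.30

At 159,200 units, contribution = 159,200 × R$124.20 = R$19,772,640.00.
Operating income = contribution − fixed costs = R$19,772,640.00 − R$9,049,100 = R$10,723,540.00. Interest = R$2,122,479.00.
DOL = R$19,772,640.00 ÷ R$10,723,540.00 = 1.8439; DFL = R$10,723,540.00 ÷ R$8,601,061.00 = 1.2468.
Combined leverage = 1.8439 × 1.2468 = 2.2990.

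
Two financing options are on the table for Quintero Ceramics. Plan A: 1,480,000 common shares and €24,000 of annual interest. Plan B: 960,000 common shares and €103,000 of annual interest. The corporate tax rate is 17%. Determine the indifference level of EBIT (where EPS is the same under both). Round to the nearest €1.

€248,846

At indifference, (EBIT − 24,000)(1 − t)/1,480,000 = (EBIT − 103,000)(1 − t)/960,000.
Cancelling (1 − t) and cross-multiplying: 960,000·(EBIT − 24,000) = 1,480,000·(EBIT − 103,000).
Solving, EBIT = (103,000·1,480,000 − 24,000·960,000) / (1,480,000 − 960,000) = 129,400,000,000 / 520,000 = 248,846.15.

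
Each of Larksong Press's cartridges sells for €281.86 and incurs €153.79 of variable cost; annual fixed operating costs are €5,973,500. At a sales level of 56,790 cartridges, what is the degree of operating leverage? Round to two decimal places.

5.60

Total contribution margin = 56,790 × €128.07 = €7,273,095.30.
EBIT = €7,273,095.30 − €5,973,500 = €1,299,595.30.
Degree of operating leverage = €7,273,095.30 / €1,299,595.30 = 5.5964.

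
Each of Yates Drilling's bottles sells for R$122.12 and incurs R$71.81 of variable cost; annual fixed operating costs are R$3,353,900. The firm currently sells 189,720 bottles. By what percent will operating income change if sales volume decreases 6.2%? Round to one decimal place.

Total contribution margin = 189,720 × R$50.31 = R$9,544,813.20.
EBIT = R$9,544,813.20 − R$3,353,900 = R$6,190,913.20.
DOL = contribution ÷ EBIT = R$9,544,813.20 ÷ R$6,190,913.20 = 1.5417.
Operating income changes by 1.5417 × -6.2% = -9.6%.

-9.6%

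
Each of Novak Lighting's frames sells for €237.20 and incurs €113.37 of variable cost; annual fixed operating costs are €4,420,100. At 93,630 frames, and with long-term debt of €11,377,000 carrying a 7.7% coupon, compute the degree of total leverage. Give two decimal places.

Total contribution margin = 93,630 × €123.83 = €11,594,202.90.
Operating income = contribution − fixed costs = €11,594,202.90 − €4,420,100 = €7,174,102.90. Interest = €876,029.00.
DOL = €11,594,202.90 ÷ €7,174,102.90 = 1.6161; DFL = €7,174,102.90 ÷ €6,298,073.90 = 1.1391.
DCL = DOL × DFL = 1.6161 × 1.1391 = 1.8409.

1.84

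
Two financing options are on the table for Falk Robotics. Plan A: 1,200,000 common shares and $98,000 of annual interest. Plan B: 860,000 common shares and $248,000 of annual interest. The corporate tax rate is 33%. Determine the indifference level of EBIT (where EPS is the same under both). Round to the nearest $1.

Set EPS_A = EPS_B: (EBIT − $98,000)(1 − 0.33) ÷ 1,200,000 = (EBIT − $248,000)(1 − 0.33) ÷ 860,000.
The (1 − t) factor cancels: (EBIT − 98,000) × 860,000 = (EBIT − 248,000) × 1,200,000.
EBIT × (1,200,000 − 860,000) = 248,000 × 1,200,000 − 98,000 × 860,000 = 213,320,000,000, so EBIT = 213,320,000,000 ÷ 340,000 = 627,411.76.

$627,412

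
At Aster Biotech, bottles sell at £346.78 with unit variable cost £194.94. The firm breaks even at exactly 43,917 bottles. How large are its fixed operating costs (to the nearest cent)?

£6,668,357.28

Contribution margin per unit = £346.78 − £194.94 = £151.84.
Since BE = FC / CM, FC = 43,917 × £151.84 = £6,668,357.28.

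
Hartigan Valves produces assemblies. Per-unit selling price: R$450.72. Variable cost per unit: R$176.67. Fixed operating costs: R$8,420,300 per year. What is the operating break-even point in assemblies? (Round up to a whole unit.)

Unit CM = price − variable cost = R$450.72 − R$176.67 = R$274.05.
Break-even volume = fixed costs ÷ CM per unit = R$8,420,300 ÷ R$274.05 = 30,725.42, so 30,726 assemblies.

30,726 assemblies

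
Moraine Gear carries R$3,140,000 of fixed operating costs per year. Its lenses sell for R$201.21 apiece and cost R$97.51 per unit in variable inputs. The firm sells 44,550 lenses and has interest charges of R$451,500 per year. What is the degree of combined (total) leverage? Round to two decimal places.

At 44,550 units, contribution = 44,550 × R$103.70 = R$4,619,835.00.
Operating income = contribution − fixed costs = R$4,619,835.00 − R$3,140,000 = R$1,479,835.00. Interest = R$451,500.00.
DOL = R$4,619,835.00 ÷ R$1,479,835.00 = 3.1219; DFL = R$1,479,835.00 ÷ R$1,028,335.00 = 1.4391.
DCL = DOL × DFL = 3.1219 × 1.4391 = 4.4927.

4.49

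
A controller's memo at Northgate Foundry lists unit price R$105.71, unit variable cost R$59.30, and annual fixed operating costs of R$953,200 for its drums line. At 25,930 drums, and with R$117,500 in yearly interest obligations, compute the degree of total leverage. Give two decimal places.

9.07

Contribution at this volume is 25,930 × R$46.41 = R$1,203,411.30.
Subtracting fixed costs: EBIT = R$1,203,411.30 − R$953,200 = R$250,211.30. Interest = R$117,500.00, so EBIT − I = R$132,711.30.
Degree of total leverage = total CM / (EBIT − interest) = R$1,203,411.30 / R$132,711.30 = 9.0679.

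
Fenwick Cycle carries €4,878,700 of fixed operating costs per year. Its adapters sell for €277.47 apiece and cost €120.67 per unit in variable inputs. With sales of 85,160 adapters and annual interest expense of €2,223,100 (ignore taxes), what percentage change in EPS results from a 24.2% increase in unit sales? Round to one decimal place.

+51.7%

Contribution at this volume is 85,160 × €156.80 = €13,353,088.00.
EBIT = €13,353,088.00 − €4,878,700 = €8,474,388.00.
Interest = €2,223,100.00, so EBIT − I = €6,251,288.00.
Degree of combined leverage = contribution ÷ (EBIT − I) = €13,353,088.00 ÷ €6,251,288.00 = 2.1361.
EPS therefore changes by 2.1361 × (+24.2%) = +51.7%.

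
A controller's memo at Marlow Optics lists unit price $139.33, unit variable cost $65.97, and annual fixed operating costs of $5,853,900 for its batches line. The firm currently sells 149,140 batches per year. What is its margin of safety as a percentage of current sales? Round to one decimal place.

Each unit contributes $139.33 − $65.97 = $73.36. Break-even units = $5,853,900 ÷ $73.36 = 79,796.89; break-even revenue = 79,796.89 × $139.33 = $11,118,100.97.
Current sales = 149,140 × $139.33 = $20,779,676.20.
Margin of safety = ($20,779,676.20 − $11,118,100.97) ÷ $20,779,676.20 = 46.5%.

46.5%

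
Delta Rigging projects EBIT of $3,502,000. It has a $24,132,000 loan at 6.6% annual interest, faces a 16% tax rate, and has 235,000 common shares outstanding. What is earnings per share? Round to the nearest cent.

$6.82

Pre-tax income = $3,502,000 − $1,592,712.00 = $1,909,288.00.
Net income = $1,909,288.00 × (1 − 0.16) = $1,603,801.92.
EPS = $1,603,801.92 ÷ 235,000 = $6.82.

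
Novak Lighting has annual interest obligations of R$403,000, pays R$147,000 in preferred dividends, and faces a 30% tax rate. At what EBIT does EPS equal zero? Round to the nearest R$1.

R$613,000

Grossing the preferred dividend up to pre-tax terms: R$147,000 / (1 − 0.30) = R$210,000.00.
Financial break-even EBIT = interest + D_p ÷ (1 − t) = R$403,000 + R$210,000.00 = R$613,000.00.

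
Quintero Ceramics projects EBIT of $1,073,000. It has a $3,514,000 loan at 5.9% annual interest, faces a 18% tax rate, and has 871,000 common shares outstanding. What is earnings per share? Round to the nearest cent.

$0.81

Pre-tax income = $1,073,000 − $207,326.00 = $865,674.00.
Net income = $865,674.00 × (1 − 0.18) = $709,852.68.
EPS = $709,852.68 ÷ 871,000 = $0.81.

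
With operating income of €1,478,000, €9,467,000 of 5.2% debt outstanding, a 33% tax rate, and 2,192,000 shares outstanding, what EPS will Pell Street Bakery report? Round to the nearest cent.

Pre-tax income = €1,478,000 − €492,284.00 = €985,716.00.
Net income = €985,716.00 × (1 − 0.33) = €660,429.72.
EPS = €660,429.72 ÷ 2,192,000 = €0.30.

€0.30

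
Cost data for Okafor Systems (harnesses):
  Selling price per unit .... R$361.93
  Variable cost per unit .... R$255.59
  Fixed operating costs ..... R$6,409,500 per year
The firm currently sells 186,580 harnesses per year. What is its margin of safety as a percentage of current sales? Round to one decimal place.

Unit CM = price − variable cost = R$361.93 − R$255.59 = R$106.34. Break-even units = R$6,409,500 ÷ R$106.34 = 60,273.65; break-even revenue = 60,273.65 × R$361.93 = R$21,814,842.35.
Actual sales revenue = 186,580 × R$361.93 = R$67,528,899.40.
Margin of safety = (R$67,528,899.40 − R$21,814,842.35) ÷ R$67,528,899.40 = 67.7%.

67.7%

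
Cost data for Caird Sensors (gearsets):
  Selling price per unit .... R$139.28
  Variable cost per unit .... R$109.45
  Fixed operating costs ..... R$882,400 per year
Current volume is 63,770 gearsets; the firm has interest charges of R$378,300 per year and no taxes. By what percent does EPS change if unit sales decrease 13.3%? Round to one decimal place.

At 63,770 units, contribution = 63,770 × R$29.83 = R$1,902,259.10.
Operating income = contribution − fixed costs = R$1,902,259.10 − R$882,400 = R$1,019,859.10.
After interest of R$378,300.00, pre-tax earnings = R$641,559.10.
DCL = total CM / (EBIT − I) = R$1,902,259.10 / R$641,559.10 = 2.9651.
%ΔEPS = DCL × %ΔSales = 2.9651 × -13.3% = -39.4%.

-39.4%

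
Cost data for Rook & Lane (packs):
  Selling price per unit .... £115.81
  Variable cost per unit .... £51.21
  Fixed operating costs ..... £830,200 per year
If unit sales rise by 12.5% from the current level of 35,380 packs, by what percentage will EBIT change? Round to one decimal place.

Total contribution margin = 35,380 × £64.60 = £2,285,548.00.
Operating income = contribution − fixed costs = £2,285,548.00 − £830,200 = £1,455,348.00.
So DOL = total CM / EBIT = £2,285,548.00 / £1,455,348.00 = 1.5704.
So EBIT moves 1.5704 × (+12.5%) = +19.6%.

+19.6%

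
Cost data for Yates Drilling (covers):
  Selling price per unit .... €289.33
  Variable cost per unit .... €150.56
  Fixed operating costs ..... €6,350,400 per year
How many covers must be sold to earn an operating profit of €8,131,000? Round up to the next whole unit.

104,356 covers

Unit CM = price − variable cost = €289.33 − €150.56 = €138.77.
Units = (FC + target) / CM = (€6,350,400 + €8,131,000) / €138.77 = 104,355.41, so 104,356 covers.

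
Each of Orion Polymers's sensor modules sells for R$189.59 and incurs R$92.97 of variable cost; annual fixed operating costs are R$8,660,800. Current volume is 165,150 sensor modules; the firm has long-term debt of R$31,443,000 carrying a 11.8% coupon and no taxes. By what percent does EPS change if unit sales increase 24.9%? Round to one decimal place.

+110.8%

Total contribution margin = 165,150 × R$96.62 = R$15,956,793.00.
EBIT = R$15,956,793.00 − R$8,660,800 = R$7,295,993.00.
Interest = R$3,710,274.00, so EBIT − I = R$3,585,719.00.
Degree of combined leverage = contribution ÷ (EBIT − I) = R$15,956,793.00 ÷ R$3,585,719.00 = 4.4501.
%ΔEPS = DCL × %ΔSales = 4.4501 × +24.9% = +110.8%.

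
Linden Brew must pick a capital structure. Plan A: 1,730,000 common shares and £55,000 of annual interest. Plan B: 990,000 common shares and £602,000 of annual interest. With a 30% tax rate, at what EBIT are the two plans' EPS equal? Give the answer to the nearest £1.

At indifference, (EBIT − 55,000)(1 − t)/1,730,000 = (EBIT − 602,000)(1 − t)/990,000.
The (1 − t) factor cancels: (EBIT − 55,000) × 990,000 = (EBIT − 602,000) × 1,730,000.
Solving, EBIT = (602,000·1,730,000 − 55,000·990,000) / (1,730,000 − 990,000) = 987,010,000,000 / 740,000 = 1,333,797.30.

£1,333,797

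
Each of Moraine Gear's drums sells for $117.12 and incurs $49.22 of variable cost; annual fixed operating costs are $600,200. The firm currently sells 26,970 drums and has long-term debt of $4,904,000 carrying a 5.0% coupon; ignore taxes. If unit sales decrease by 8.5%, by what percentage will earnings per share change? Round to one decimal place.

-15.8%

At 26,970 units, contribution = 26,970 × $67.90 = $1,831,263.00.
Subtracting fixed costs: EBIT = $1,831,263.00 − $600,200 = $1,231,063.00.
After interest of $245,200.00, pre-tax earnings = $985,863.00.
Degree of combined leverage = contribution ÷ (EBIT − I) = $1,831,263.00 ÷ $985,863.00 = 1.8575.
%ΔEPS = DCL × %ΔSales = 1.8575 × -8.5% = -15.8%.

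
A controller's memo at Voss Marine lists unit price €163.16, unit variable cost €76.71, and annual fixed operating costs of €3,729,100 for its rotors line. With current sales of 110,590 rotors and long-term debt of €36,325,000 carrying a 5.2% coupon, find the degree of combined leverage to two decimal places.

2.42

At 110,590 units, contribution = 110,590 × €86.45 = €9,560,505.50.
Operating income = contribution − fixed costs = €9,560,505.50 − €3,729,100 = €5,831,405.50. Interest = €1,888,900.00, so EBIT − I = €3,942,505.50.
DCL = contribution ÷ (EBIT − I) = €9,560,505.50 ÷ €3,942,505.50 = 2.4250.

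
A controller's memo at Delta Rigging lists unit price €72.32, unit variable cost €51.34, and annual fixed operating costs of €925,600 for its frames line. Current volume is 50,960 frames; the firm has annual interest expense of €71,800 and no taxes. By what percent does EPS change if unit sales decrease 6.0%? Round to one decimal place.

At 50,960 units, contribution = 50,960 × €20.98 = €1,069,140.80.
Subtracting fixed costs: EBIT = €1,069,140.80 − €925,600 = €143,540.80.
After interest of €71,800.00, pre-tax earnings = €71,740.80.
DCL = total CM / (EBIT − I) = €1,069,140.80 / €71,740.80 = 14.9028.
EPS therefore changes by 14.9028 × (-6.0%) = -89.4%.

-89.4%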